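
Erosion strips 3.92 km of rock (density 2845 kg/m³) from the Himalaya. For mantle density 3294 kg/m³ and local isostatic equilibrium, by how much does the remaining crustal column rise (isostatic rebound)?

3.39 km

Unloading: uplift u = e ρ_c/ρ_m = 3.92 km × 2845/3294 = 3.39 km.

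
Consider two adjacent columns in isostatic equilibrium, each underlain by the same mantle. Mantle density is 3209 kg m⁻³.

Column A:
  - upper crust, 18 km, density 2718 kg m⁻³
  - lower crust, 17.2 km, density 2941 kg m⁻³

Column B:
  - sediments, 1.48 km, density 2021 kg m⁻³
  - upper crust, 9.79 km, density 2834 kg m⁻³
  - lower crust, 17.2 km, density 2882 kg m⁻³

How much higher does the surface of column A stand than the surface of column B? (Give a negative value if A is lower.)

0.746 km

For any compensation level in the mantle, the mantle terms cancel and isostasy reduces to e = (Σt_A − Σt_B) − (Σ(ρt)_A − Σ(ρt)_B) / ρ_m.
Σt_A = 35.2 km; Σt_B = 28.47 km; Σ(ρt)_A = 99509.2; Σ(ρt)_B = 80306.34 (in km·kg m⁻³).
e = (35.2 − 28.47) − (99509.2 − 80306.34) / 3209 = 0.746 km.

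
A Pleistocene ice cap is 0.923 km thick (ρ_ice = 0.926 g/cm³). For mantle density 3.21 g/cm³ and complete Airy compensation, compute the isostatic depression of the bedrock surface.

In Airy isostatic equilibrium: the ice load ρ_ice t is balanced by mantle displaced below, ρ_m s.
s = t ρ_ice / ρ_m = 0.923 km × 0.926/3.21 = 0.266 km.

0.266 km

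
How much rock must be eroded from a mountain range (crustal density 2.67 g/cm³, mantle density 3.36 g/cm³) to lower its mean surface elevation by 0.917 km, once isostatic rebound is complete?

Net drop Δ = e − u = e − e ρ_c/ρ_m = e (ρ_m − ρ_c)/ρ_m.
e = Δ ρ_m/(ρ_m − ρ_c) = 0.917 km × 3.36/0.69 = 4.47 km.

4.47 km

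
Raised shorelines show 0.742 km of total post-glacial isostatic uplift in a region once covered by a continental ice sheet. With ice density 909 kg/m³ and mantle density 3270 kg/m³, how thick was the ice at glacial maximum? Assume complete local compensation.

2.67 km

u = t ρ_ice/ρ_m → t = u ρ_m/ρ_ice = 0.742 km × 3270/909 = 2.67 km.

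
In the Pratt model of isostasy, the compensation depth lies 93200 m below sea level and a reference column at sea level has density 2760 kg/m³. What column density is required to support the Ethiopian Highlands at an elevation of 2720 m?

Pratt balance: ρ_ref D = ρ (D + h).
ρ = ρ_ref D/(D + h) = 2760 × 93200 m/(93200 m + 2720 m) = 2680 kg/m³.

2680 kg/m³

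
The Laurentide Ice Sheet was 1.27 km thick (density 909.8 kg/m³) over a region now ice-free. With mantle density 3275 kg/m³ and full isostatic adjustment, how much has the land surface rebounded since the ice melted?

Removing the load lets mantle flow back in; uplift u satisfies ρ_ice t = ρ_m u.
u = t ρ_ice/ρ_m = 1.27 km × 909.8/3275 = 0.353 km.

0.353 km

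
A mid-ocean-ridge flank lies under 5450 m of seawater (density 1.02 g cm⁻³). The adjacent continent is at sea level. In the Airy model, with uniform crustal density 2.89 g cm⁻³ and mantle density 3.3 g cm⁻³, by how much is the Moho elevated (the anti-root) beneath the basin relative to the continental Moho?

Isostatic balance requires: replacing crust with seawater at the top is compensated by replacing crust with mantle at the base: d (ρ_c − ρ_w) = a (ρ_m − ρ_c).
a = d (ρ_c − ρ_w)/(ρ_m − ρ_c) = 5450 m × 1.87/0.41 = 24900 m.

24900 m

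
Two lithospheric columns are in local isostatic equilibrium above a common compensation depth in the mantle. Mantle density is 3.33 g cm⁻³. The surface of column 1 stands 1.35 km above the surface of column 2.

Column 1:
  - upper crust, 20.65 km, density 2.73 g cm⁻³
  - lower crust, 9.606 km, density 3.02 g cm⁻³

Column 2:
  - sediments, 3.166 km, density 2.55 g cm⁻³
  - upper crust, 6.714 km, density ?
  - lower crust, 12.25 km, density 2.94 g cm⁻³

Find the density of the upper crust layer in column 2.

Take the compensation level at the base of the deeper column (depth z_c below the surface of column 1) and equate Σ ρ_i t_i down to z_c; mantle fills any gap and the z_c terms cancel.
Column 1: 20.65×2.73 + 9.606×3.02 + (z_c − 30.256)×3.33
Column 2: 1.35×0 + 3.166×2.55 + 6.714×ρ + 12.25×2.94 + (z_c − 1.35 − 22.13)×3.33
The z_c×3.33 term appears on both sides and cancels. Collect the known terms of each column as K = Σ(ρt)_known − 3.33 × (depth of known layers): K_1 = 85.38462 − 3.33×30.256 = −15.36786; K_2 = 44.0883 − 3.33×(1.35 + 22.13) = −34.1001.
Balance: K_1 = K_2 + 6.714×ρ, so ρ = (K_1 − K_2)/6.714 = 18.7322/6.714 = 2.79 g cm⁻³.

2.79 g cm⁻³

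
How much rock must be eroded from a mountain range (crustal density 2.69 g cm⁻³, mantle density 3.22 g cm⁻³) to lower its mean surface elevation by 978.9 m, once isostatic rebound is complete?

Net drop Δ = e − u = e − e ρ_c/ρ_m = e (ρ_m − ρ_c)/ρ_m.
e = Δ ρ_m/(ρ_m − ρ_c) = 978.9 m × 3.22/0.53 = 5950 m.

5950 m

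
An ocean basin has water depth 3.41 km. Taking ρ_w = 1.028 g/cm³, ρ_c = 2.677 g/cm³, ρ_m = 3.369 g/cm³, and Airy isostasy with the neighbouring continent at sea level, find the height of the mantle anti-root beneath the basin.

8.13 km

Equating mass per unit area of the two columns: replacing crust with seawater at the top is compensated by replacing crust with mantle at the base: d (ρ_c − ρ_w) = a (ρ_m − ρ_c).
a = d (ρ_c − ρ_w)/(ρ_m − ρ_c) = 3.41 km × 1.649/0.692 = 8.13 km.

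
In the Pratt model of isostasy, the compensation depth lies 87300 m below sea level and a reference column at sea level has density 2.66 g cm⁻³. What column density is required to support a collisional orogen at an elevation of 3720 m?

2.55 g cm⁻³

Pratt balance: ρ_ref D = ρ (D + h).
ρ = ρ_ref D/(D + h) = 2.66 × 87300 m/(87300 m + 3720 m) = 2.55 g cm⁻³.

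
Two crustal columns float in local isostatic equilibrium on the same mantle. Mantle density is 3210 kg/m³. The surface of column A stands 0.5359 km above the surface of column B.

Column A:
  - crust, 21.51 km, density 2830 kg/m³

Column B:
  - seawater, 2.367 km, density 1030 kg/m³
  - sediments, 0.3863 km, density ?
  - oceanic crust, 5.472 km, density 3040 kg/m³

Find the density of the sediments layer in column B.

Take the compensation level at the base of the deeper column (depth z_c below the surface of column A) and equate Σ ρ_i t_i down to z_c; mantle fills any gap and the z_c terms cancel.
Column A: 21.51×2830 + (z_c − 21.51)×3210
Column B: 0.5359×0 + 2.367×1030 + 0.3863×ρ + 5.472×3040 + (z_c − 0.5359 − 8.2253)×3210
The z_c×3210 term appears on both sides and cancels. Collect the known terms of each column as K = Σ(ρt)_known − 3210 × (depth of known layers): K_A = 60873.3 − 3210×21.51 = −8173.8; K_B = 19072.89 − 3210×(0.5359 + 8.2253) = −9050.562.
Balance: K_A = K_B + 0.3863×ρ, so ρ = (K_A − K_B)/0.3863 = 876.762/0.3863 = 2270 kg/m³.

2270 kg/m³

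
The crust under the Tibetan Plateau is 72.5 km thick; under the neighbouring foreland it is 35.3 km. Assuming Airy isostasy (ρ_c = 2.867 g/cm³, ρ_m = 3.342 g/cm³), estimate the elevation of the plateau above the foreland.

5.29 km

Excess crust Δ = 72.5 km − 35.3 km = 37.2 km, split between elevation h and root r with h + r = Δ.
Airy balance ρ_c h = (ρ_m − ρ_c) r gives r = h ρ_c/(ρ_m − ρ_c), so h (1 + ρ_c/(ρ_m − ρ_c)) = Δ, i.e. h = Δ (ρ_m − ρ_c)/ρ_m.
h = 37.2 km × 0.475/3.342 = 5.29 km.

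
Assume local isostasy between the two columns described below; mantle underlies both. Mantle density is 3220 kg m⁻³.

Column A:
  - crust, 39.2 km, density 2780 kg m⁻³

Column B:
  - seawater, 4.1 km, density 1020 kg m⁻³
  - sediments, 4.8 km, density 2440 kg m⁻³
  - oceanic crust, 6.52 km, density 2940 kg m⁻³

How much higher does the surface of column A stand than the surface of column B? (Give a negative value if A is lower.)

0.826 km

For any compensation level in the mantle, the mantle terms cancel and isostasy reduces to e = (Σt_A − Σt_B) − (Σ(ρt)_A − Σ(ρt)_B) / ρ_m.
Σt_A = 39.2 km; Σt_B = 15.42 km; Σ(ρt)_A = 108976; Σ(ρt)_B = 35062.8 (in km·kg m⁻³).
e = (39.2 − 15.42) − (108976 − 35062.8) / 3220 = 0.826 km.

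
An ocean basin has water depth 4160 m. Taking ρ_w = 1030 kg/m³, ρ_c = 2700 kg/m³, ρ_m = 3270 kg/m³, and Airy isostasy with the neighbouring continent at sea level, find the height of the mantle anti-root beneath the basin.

Equating mass per unit area of the two columns: replacing crust with seawater at the top is compensated by replacing crust with mantle at the base: d (ρ_c − ρ_w) = a (ρ_m − ρ_c).
a = d (ρ_c − ρ_w)/(ρ_m − ρ_c) = 4160 m × 1670/570 = 12200 m.

12200 m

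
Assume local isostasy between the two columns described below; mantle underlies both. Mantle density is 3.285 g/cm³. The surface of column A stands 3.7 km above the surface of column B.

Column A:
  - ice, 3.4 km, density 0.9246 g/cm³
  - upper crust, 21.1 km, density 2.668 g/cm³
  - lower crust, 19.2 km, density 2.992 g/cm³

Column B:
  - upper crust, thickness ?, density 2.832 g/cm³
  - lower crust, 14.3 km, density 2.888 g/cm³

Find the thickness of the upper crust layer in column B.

Take the compensation level at the base of the deeper column (depth z_c below the surface of column A) and equate Σ ρ_i t_i down to z_c; mantle fills any gap and the z_c terms cancel.
Column A: 3.4×0.9246 + 21.1×2.668 + 19.2×2.992 + (z_c − 43.7)×3.285
Column B: 3.7×0 + x×2.832 + 14.3×2.888 + (z_c − 3.7 − 14.3 − x)×3.285
The z_c×3.285 term appears on both sides and cancels. Collect the known terms of each column as K = Σ(ρt)_known − 3.285 × (depth of known layers): K_A = 116.88484 − 3.285×43.7 = −26.66966; K_B = 41.2984 − 3.285×(3.7 + 14.3) = −17.8316.
Balance: K_A = K_B − x×(3.285 − 2.832), so x = (K_B − K_A)/(3.285 − 2.832) = 8.83806/0.453 = 19.5 km.

19.5 km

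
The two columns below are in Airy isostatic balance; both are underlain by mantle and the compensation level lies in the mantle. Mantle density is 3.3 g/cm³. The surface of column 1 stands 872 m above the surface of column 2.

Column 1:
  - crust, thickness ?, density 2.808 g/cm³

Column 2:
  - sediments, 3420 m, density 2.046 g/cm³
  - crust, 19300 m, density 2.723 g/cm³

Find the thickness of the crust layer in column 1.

Take the compensation level at the base of the deeper column (depth z_c below the surface of column 1) and equate Σ ρ_i t_i down to z_c; mantle fills any gap and the z_c terms cancel.
Column 1: x×2.808 + (z_c − 0 − x)×3.3
Column 2: 872×0 + 3420×2.046 + 19300×2.723 + (z_c − 872 − 22720)×3.3
The z_c×3.3 term appears on both sides and cancels. Collect the known terms of each column as K = Σ(ρt)_known − 3.3 × (depth of known layers): K_1 = 0 − 3.3×0 = 0; K_2 = 59551.22 − 3.3×(872 + 22720) = −18302.38.
Balance: K_1 − x×(3.3 − 2.808) = K_2, so x = (K_1 − K_2)/(3.3 − 2.808) = 18302.4/0.492 = 37200 m.

37200 m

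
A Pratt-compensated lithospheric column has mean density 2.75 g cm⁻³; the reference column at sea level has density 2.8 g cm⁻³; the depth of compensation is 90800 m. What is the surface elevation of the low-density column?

ρ_ref D = ρ (D + h) → h = D (ρ_ref − ρ)/ρ.
h = 90800 m × (2.8 − 2.75)/2.75 = 1650 m.

1650 m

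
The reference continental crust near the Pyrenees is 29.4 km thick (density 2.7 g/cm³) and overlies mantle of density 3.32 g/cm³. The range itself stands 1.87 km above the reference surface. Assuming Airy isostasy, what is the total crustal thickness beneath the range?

39.4 km

Root depth r = h ρ_c / (ρ_m − ρ_c) = 1.87 km × 2.7 / 0.62 = 8.144 km.
Total thickness = T + h + r = 29.4 km + 1.87 km + 8.144 km = 39.4 km.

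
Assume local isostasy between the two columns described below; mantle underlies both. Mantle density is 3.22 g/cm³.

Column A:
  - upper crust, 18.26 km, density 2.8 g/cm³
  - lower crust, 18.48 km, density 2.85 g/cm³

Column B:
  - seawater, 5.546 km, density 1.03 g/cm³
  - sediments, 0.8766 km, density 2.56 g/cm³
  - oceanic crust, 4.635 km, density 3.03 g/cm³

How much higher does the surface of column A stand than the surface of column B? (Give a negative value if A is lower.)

0.28 km

For any compensation level in the mantle, the mantle terms cancel and isostasy reduces to e = (Σt_A − Σt_B) − (Σ(ρt)_A − Σ(ρt)_B) / ρ_m.
Σt_A = 36.74 km; Σt_B = 11.0576 km; Σ(ρt)_A = 103.796; Σ(ρt)_B = 22.000526 (in km·g/cm³).
e = (36.74 − 11.0576) − (103.796 − 22.000526) / 3.22 = 0.28 km.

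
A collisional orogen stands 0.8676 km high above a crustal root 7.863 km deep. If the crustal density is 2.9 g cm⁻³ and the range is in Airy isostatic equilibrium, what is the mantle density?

3.22 g cm⁻³

Airy balance: ρ_c h = (ρ_m − ρ_c) r → ρ_m = ρ_c (1 + h/r).
ρ_m = 2.9 × (1 + 0.8676 km/7.863 km) = 3.22 g cm⁻³.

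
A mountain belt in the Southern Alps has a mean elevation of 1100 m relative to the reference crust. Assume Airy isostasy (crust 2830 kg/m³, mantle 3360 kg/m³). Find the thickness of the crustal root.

For local isostatic compensation: the weight of the topography is balanced by the buoyancy of the root, ρ_c h = (ρ_m − ρ_c) r.
r = h · ρ_c / (ρ_m − ρ_c) = 1100 m × 2830 / (3360 − 2830) = 5870 m.

5870 m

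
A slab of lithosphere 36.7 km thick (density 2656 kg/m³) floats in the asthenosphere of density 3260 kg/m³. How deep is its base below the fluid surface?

Draft d = t ρ_obj/ρ_fluid = 36.7 km × 2656/3260 = 29.9 km.

29.9 km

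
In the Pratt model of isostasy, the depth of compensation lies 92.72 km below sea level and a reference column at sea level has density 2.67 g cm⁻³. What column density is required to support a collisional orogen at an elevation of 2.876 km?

2.59 g cm⁻³

Pratt balance: ρ_ref D = ρ (D + h).
ρ = ρ_ref D/(D + h) = 2.67 × 92.72 km/(92.72 km + 2.876 km) = 2.59 g cm⁻³.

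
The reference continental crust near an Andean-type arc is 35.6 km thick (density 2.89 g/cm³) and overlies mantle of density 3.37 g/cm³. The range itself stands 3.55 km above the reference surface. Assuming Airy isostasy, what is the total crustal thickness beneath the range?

60.5 km

Root depth r = h ρ_c / (ρ_m − ρ_c) = 3.55 km × 2.89 / 0.48 = 21.37 km.
Total thickness = T + h + r = 35.6 km + 3.55 km + 21.37 km = 60.5 km.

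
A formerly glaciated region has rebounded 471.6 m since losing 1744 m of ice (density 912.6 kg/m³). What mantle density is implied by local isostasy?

3370 kg/m³

ρ_m = ρ_ice t / u = 912.6 × 1744 m/471.6 m = 3370 kg/m³.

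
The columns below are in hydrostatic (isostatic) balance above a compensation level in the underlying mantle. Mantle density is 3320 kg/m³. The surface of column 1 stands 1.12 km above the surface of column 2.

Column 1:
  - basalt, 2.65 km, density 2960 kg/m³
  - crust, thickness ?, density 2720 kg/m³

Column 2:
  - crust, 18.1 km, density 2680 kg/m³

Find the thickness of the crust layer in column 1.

23.9 km

Take the compensation level at the base of the deeper column (depth z_c below the surface of column 1) and equate Σ ρ_i t_i down to z_c; mantle fills any gap and the z_c terms cancel.
Column 1: 2.65×2960 + x×2720 + (z_c − 2.65 − x)×3320
Column 2: 1.12×0 + 18.1×2680 + (z_c − 1.12 − 18.1)×3320
The z_c×3320 term appears on both sides and cancels. Collect the known terms of each column as K = Σ(ρt)_known − 3320 × (depth of known layers): K_1 = 7844 − 3320×2.65 = −954; K_2 = 48508 − 3320×(1.12 + 18.1) = −15302.4.
Balance: K_1 − x×(3320 − 2720) = K_2, so x = (K_1 − K_2)/(3320 − 2720) = 14348.4/600 = 23.9 km.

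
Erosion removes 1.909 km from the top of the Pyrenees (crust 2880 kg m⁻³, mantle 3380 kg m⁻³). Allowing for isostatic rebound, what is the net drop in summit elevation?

Rebound u = e ρ_c/ρ_m = 1.909 km × 2880/3380 = 1.627 km.
Net surface drop = e − u = 1.909 km − 1.627 km = e (ρ_m − ρ_c)/ρ_m = 0.282 km.

0.282 km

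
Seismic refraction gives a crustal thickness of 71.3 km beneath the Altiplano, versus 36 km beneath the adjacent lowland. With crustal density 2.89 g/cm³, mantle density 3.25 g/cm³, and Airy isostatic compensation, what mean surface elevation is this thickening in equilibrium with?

3.91 km

Excess crust Δ = 71.3 km − 36 km = 35.3 km, split between elevation h and root r with h + r = Δ.
Airy balance ρ_c h = (ρ_m − ρ_c) r gives r = h ρ_c/(ρ_m − ρ_c), so h (1 + ρ_c/(ρ_m − ρ_c)) = Δ, i.e. h = Δ (ρ_m − ρ_c)/ρ_m.
h = 35.3 km × 0.36/3.25 = 3.91 km.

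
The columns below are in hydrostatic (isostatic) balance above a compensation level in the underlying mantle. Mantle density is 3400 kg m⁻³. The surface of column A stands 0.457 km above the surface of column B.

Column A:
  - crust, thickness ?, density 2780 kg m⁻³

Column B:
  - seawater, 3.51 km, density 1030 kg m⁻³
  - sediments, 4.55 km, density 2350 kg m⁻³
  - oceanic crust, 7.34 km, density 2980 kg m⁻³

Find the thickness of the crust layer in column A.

28.6 km

Take the compensation level at the base of the deeper column (depth z_c below the surface of column A) and equate Σ ρ_i t_i down to z_c; mantle fills any gap and the z_c terms cancel.
Column A: x×2780 + (z_c − 0 − x)×3400
Column B: 0.457×0 + 3.51×1030 + 4.55×2350 + 7.34×2980 + (z_c − 0.457 − 15.4)×3400
The z_c×3400 term appears on both sides and cancels. Collect the known terms of each column as K = Σ(ρt)_known − 3400 × (depth of known layers): K_A = 0 − 3400×0 = 0; K_B = 36181 − 3400×(0.457 + 15.4) = −17732.8.
Balance: K_A − x×(3400 − 2780) = K_B, so x = (K_A − K_B)/(3400 − 2780) = 17732.8/620 = 28.6 km.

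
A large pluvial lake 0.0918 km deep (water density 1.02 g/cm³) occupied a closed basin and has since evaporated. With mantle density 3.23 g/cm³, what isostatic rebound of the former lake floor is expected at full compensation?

u = d ρ_w/ρ_m = 0.0918 km × 1.02/3.23 = 0.029 km.

0.029 km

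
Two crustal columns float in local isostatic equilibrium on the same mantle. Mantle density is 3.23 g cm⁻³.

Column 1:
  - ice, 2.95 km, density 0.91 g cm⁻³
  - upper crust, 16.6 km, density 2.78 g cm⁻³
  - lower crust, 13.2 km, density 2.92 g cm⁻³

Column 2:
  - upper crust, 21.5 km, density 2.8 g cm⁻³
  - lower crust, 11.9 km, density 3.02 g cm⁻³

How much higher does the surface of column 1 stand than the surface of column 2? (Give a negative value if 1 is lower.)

For any compensation level in the mantle, the mantle terms cancel and isostasy reduces to e = (Σt_1 − Σt_2) − (Σ(ρt)_1 − Σ(ρt)_2) / ρ_m.
Σt_1 = 32.75 km; Σt_2 = 33.4 km; Σ(ρt)_1 = 87.3765; Σ(ρt)_2 = 96.138 (in km·g cm⁻³).
e = (32.75 − 33.4) − (87.3765 − 96.138) / 3.23 = 2.06 km.

2.06 km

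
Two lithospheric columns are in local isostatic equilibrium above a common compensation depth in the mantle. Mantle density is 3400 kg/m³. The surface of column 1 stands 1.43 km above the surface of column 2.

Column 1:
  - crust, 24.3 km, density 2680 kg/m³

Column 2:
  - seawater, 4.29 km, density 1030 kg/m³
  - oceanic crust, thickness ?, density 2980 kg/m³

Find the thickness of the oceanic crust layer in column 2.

5.87 km

Take the compensation level at the base of the deeper column (depth z_c below the surface of column 1) and equate Σ ρ_i t_i down to z_c; mantle fills any gap and the z_c terms cancel.
Column 1: 24.3×2680 + (z_c − 24.3)×3400
Column 2: 1.43×0 + 4.29×1030 + x×2980 + (z_c − 1.43 − 4.29 − x)×3400
The z_c×3400 term appears on both sides and cancels. Collect the known terms of each column as K = Σ(ρt)_known − 3400 × (depth of known layers): K_1 = 65124 − 3400×24.3 = −17496; K_2 = 4418.7 − 3400×(1.43 + 4.29) = −15029.3.
Balance: K_1 = K_2 − x×(3400 − 2980), so x = (K_2 − K_1)/(3400 − 2980) = 2466.7/420 = 5.87 km.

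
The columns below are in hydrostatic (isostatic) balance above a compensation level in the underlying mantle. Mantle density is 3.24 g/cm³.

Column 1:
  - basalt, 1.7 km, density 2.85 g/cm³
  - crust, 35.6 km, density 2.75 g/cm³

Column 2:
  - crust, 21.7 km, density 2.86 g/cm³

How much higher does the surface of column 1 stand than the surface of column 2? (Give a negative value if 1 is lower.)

3.04 km

For any compensation level in the mantle, the mantle terms cancel and isostasy reduces to e = (Σt_1 − Σt_2) − (Σ(ρt)_1 − Σ(ρt)_2) / ρ_m.
Σt_1 = 37.3 km; Σt_2 = 21.7 km; Σ(ρt)_1 = 102.745; Σ(ρt)_2 = 62.062 (in km·g/cm³).
e = (37.3 − 21.7) − (102.745 − 62.062) / 3.24 = 3.04 km.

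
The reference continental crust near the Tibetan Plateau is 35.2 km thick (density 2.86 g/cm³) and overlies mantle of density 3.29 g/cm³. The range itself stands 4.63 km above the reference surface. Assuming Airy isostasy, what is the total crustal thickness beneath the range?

Root depth r = h ρ_c / (ρ_m − ρ_c) = 4.63 km × 2.86 / 0.43 = 30.79 km.
Total thickness = T + h + r = 35.2 km + 4.63 km + 30.79 km = 70.6 km.

70.6 km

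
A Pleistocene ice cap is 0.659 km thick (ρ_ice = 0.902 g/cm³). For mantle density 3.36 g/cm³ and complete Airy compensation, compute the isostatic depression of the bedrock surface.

0.177 km

In Airy isostatic equilibrium: the ice load ρ_ice t is balanced by mantle displaced below, ρ_m s.
s = t ρ_ice / ρ_m = 0.659 km × 0.902/3.36 = 0.177 km.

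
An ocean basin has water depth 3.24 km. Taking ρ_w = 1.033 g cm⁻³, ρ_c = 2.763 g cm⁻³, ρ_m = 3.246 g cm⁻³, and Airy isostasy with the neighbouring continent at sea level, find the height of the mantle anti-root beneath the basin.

By Archimedes' principle applied to the lithosphere: replacing crust with seawater at the top is compensated by replacing crust with mantle at the base: d (ρ_c − ρ_w) = a (ρ_m − ρ_c).
a = d (ρ_c − ρ_w)/(ρ_m − ρ_c) = 3.24 km × 1.73/0.483 = 11.6 km.

11.6 km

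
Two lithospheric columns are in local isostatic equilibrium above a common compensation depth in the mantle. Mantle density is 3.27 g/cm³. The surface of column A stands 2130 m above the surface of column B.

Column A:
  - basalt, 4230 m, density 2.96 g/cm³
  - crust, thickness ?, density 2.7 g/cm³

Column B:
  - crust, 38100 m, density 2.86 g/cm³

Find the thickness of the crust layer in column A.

37300 m

Take the compensation level at the base of the deeper column (depth z_c below the surface of column A) and equate Σ ρ_i t_i down to z_c; mantle fills any gap and the z_c terms cancel.
Column A: 4230×2.96 + x×2.7 + (z_c − 4230 − x)×3.27
Column B: 2130×0 + 38100×2.86 + (z_c − 2130 − 38100)×3.27
The z_c×3.27 term appears on both sides and cancels. Collect the known terms of each column as K = Σ(ρt)_known − 3.27 × (depth of known layers): K_A = 12520.8 − 3.27×4230 = −1311.3; K_B = 108966 − 3.27×(2130 + 38100) = −22586.1.
Balance: K_A − x×(3.27 − 2.7) = K_B, so x = (K_A − K_B)/(3.27 − 2.7) = 21274.8/0.57 = 37300 m.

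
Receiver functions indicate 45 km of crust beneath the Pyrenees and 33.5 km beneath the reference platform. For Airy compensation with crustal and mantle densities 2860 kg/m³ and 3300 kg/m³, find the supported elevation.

Excess crust Δ = 45 km − 33.5 km = 11.5 km, split between elevation h and root r with h + r = Δ.
Airy balance ρ_c h = (ρ_m − ρ_c) r gives r = h ρ_c/(ρ_m − ρ_c), so h (1 + ρ_c/(ρ_m − ρ_c)) = Δ, i.e. h = Δ (ρ_m − ρ_c)/ρ_m.
h = 11.5 km × 440/3300 = 1.53 km.

1.53 km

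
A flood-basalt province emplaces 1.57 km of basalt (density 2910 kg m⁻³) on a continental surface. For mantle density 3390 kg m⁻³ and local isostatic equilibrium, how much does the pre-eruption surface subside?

Subaerial loading: s = t ρ_load / ρ_m.
s = 1.57 km × 2910/3390 = 1.35 km.

1.35 km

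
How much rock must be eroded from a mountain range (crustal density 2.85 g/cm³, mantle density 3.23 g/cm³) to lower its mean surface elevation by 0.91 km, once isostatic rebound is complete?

7.74 km

Net drop Δ = e − u = e − e ρ_c/ρ_m = e (ρ_m − ρ_c)/ρ_m.
e = Δ ρ_m/(ρ_m − ρ_c) = 0.91 km × 3.23/0.38 = 7.74 km.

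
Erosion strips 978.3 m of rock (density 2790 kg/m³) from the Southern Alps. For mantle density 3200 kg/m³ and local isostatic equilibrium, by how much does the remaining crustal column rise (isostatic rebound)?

Unloading: uplift u = e ρ_c/ρ_m = 978.3 m × 2790/3200 = 853 m.

853 m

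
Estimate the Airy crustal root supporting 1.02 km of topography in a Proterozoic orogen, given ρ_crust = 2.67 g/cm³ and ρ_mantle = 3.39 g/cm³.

3.78 km

Equating mass per unit area of the two columns: the weight of the topography is balanced by the buoyancy of the root, ρ_c h = (ρ_m − ρ_c) r.
r = h · ρ_c / (ρ_m − ρ_c) = 1.02 km × 2.67 / (3.39 − 2.67) = 3.78 km.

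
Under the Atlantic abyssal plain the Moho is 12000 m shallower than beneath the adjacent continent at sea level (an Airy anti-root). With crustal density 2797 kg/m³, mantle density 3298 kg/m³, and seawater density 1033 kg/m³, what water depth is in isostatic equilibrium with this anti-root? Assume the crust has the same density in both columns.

Replacing a thickness d of crust by seawater at the top must be balanced by replacing crust with mantle at the base: d (ρ_c − ρ_w) = a (ρ_m − ρ_c).
d = a (ρ_m − ρ_c)/(ρ_c − ρ_w) = 12000 m × 501/1764 = 3410 m.

3410 m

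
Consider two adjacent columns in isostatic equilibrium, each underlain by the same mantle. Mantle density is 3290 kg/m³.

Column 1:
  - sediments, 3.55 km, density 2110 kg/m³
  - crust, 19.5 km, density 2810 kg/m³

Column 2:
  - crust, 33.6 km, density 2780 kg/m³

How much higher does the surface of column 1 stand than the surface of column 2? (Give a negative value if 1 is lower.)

For any compensation level in the mantle, the mantle terms cancel and isostasy reduces to e = (Σt_1 − Σt_2) − (Σ(ρt)_1 − Σ(ρt)_2) / ρ_m.
Σt_1 = 23.05 km; Σt_2 = 33.6 km; Σ(ρt)_1 = 62285.5; Σ(ρt)_2 = 93408 (in km·kg/m³).
e = (23.05 − 33.6) − (62285.5 − 93408) / 3290 = −1.09 km.

−1.09 km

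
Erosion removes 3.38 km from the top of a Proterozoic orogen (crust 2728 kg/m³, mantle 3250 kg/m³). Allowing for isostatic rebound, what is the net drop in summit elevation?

Rebound u = e ρ_c/ρ_m = 3.38 km × 2728/3250 = 2.837 km.
Net surface drop = e − u = 3.38 km − 2.837 km = e (ρ_m − ρ_c)/ρ_m = 0.543 km.

0.543 km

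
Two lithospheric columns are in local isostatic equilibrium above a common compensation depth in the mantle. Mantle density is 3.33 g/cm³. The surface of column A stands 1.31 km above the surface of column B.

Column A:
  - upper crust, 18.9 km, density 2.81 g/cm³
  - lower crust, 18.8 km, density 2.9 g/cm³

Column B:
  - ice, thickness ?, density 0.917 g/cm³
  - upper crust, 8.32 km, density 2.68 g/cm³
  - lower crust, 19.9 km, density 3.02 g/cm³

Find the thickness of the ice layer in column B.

0.818 km

Take the compensation level at the base of the deeper column (depth z_c below the surface of column A) and equate Σ ρ_i t_i down to z_c; mantle fills any gap and the z_c terms cancel.
Column A: 18.9×2.81 + 18.8×2.9 + (z_c − 37.7)×3.33
Column B: 1.31×0 + x×0.917 + 8.32×2.68 + 19.9×3.02 + (z_c − 1.31 − 28.22 − x)×3.33
The z_c×3.33 term appears on both sides and cancels. Collect the known terms of each column as K = Σ(ρt)_known − 3.33 × (depth of known layers): K_A = 107.629 − 3.33×37.7 = −17.912; K_B = 82.3956 − 3.33×(1.31 + 28.22) = −15.9393.
Balance: K_A = K_B − x×(3.33 − 0.917), so x = (K_B − K_A)/(3.33 − 0.917) = 1.9727/2.413 = 0.818 km.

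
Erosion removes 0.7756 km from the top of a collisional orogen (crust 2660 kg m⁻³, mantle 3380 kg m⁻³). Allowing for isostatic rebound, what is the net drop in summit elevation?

0.165 km

Rebound u = e ρ_c/ρ_m = 0.7756 km × 2660/3380 = 0.6104 km.
Net surface drop = e − u = 0.7756 km − 0.6104 km = e (ρ_m − ρ_c)/ρ_m = 0.165 km.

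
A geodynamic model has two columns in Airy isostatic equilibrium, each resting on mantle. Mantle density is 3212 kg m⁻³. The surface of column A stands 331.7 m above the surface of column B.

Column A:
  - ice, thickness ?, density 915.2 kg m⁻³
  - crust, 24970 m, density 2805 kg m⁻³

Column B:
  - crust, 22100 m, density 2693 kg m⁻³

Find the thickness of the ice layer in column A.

1030 m

Take the compensation level at the base of the deeper column (depth z_c below the surface of column A) and equate Σ ρ_i t_i down to z_c; mantle fills any gap and the z_c terms cancel.
Column A: x×915.2 + 24970×2805 + (z_c − 24970 − x)×3212
Column B: 331.7×0 + 22100×2693 + (z_c − 331.7 − 22100)×3212
The z_c×3212 term appears on both sides and cancels. Collect the known terms of each column as K = Σ(ρt)_known − 3212 × (depth of known layers): K_A = 70040850 − 3212×24970 = −10162790; K_B = 59515300 − 3212×(331.7 + 22100) = −12535320.4.
Balance: K_A − x×(3212 − 915.2) = K_B, so x = (K_A − K_B)/(3212 − 915.2) = 2372530/2296.8 = 1030 m.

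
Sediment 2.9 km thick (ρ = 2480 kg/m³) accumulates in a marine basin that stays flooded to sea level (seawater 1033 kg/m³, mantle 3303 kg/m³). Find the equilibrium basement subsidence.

1.85 km

Submarine loading: the sediment displaces seawater, and the subsidence is in turn flooded, so s (ρ_m − ρ_w) = t (ρ_sed − ρ_w).
s = 2.9 km × (2480 − 1033) / (3303 − 1033) = 1.85 km.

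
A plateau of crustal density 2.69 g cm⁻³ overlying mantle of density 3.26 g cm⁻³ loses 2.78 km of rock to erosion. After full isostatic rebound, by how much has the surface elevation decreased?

Rebound u = e ρ_c/ρ_m = 2.78 km × 2.69/3.26 = 2.294 km.
Net surface drop = e − u = 2.78 km − 2.294 km = e (ρ_m − ρ_c)/ρ_m = 0.486 km.

0.486 km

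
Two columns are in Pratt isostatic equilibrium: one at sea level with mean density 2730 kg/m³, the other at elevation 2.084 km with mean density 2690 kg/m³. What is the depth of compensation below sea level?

ρ_ref D = ρ (D + h) → D (ρ_ref − ρ) = ρ h.
D = ρ h/(ρ_ref − ρ) = 2690 × 2.084 km/(2730 − 2690) = 140 km.

140 km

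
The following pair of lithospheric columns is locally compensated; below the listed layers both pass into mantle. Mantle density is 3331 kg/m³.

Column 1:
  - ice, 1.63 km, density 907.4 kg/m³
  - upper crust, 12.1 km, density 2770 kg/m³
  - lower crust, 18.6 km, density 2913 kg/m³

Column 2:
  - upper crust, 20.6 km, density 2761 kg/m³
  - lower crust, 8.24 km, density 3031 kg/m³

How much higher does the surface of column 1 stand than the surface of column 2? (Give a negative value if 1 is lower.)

1.29 km

For any compensation level in the mantle, the mantle terms cancel and isostasy reduces to e = (Σt_1 − Σt_2) − (Σ(ρt)_1 − Σ(ρt)_2) / ρ_m.
Σt_1 = 32.33 km; Σt_2 = 28.84 km; Σ(ρt)_1 = 89177.862; Σ(ρt)_2 = 81852.04 (in km·kg/m³).
e = (32.33 − 28.84) − (89177.862 − 81852.04) / 3331 = 1.29 km.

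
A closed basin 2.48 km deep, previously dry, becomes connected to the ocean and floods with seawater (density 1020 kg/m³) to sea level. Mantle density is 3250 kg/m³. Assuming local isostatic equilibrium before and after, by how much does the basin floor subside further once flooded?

After flooding the water column is d + s deep. Its weight must equal the weight of mantle displaced by the extra subsidence s: (d + s) ρ_w = s ρ_m.
s = d ρ_w / (ρ_m − ρ_w) = 2.48 km × 1020/(3250 − 1020) = 1.13 km.

1.13 km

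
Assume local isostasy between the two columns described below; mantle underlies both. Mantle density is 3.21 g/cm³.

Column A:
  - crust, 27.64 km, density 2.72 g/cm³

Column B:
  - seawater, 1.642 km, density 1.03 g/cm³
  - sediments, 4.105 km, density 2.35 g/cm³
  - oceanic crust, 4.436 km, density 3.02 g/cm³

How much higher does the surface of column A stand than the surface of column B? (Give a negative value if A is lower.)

For any compensation level in the mantle, the mantle terms cancel and isostasy reduces to e = (Σt_A − Σt_B) − (Σ(ρt)_A − Σ(ρt)_B) / ρ_m.
Σt_A = 27.64 km; Σt_B = 10.183 km; Σ(ρt)_A = 75.1808; Σ(ρt)_B = 24.73473 (in km·g/cm³).
e = (27.64 − 10.183) − (75.1808 − 24.73473) / 3.21 = 1.74 km.

1.74 km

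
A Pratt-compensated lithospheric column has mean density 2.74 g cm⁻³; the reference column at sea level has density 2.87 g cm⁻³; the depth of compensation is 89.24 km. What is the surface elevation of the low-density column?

4.23 km

ρ_ref D = ρ (D + h) → h = D (ρ_ref − ρ)/ρ.
h = 89.24 km × (2.87 − 2.74)/2.74 = 4.23 km.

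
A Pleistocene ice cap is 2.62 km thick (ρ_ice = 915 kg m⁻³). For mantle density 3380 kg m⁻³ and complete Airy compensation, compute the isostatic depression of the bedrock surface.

0.709 km

By Archimedes' principle applied to the lithosphere: the ice load ρ_ice t is balanced by mantle displaced below, ρ_m s.
s = t ρ_ice / ρ_m = 2.62 km × 915/3380 = 0.709 km.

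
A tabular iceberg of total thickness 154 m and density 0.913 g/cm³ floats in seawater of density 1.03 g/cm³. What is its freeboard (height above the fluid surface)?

17.5 m

Floating equilibrium: submerged depth d = t ρ_obj/ρ_fluid = 154 m × 0.913/1.03 = 136.5 m.
Freeboard = t − d = 154 m − 136.5 m = 17.5 m.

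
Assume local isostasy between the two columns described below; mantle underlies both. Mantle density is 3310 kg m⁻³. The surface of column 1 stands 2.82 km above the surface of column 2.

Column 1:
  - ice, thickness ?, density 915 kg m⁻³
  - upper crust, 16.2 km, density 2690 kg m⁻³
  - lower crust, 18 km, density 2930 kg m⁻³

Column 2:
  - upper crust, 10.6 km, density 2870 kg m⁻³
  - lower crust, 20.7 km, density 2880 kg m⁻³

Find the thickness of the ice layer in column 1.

2.51 km

Take the compensation level at the base of the deeper column (depth z_c below the surface of column 1) and equate Σ ρ_i t_i down to z_c; mantle fills any gap and the z_c terms cancel.
Column 1: x×915 + 16.2×2690 + 18×2930 + (z_c − 34.2 − x)×3310
Column 2: 2.82×0 + 10.6×2870 + 20.7×2880 + (z_c − 2.82 − 31.3)×3310
The z_c×3310 term appears on both sides and cancels. Collect the known terms of each column as K = Σ(ρt)_known − 3310 × (depth of known layers): K_1 = 96318 − 3310×34.2 = −16884; K_2 = 90038 − 3310×(2.82 + 31.3) = −22899.2.
Balance: K_1 − x×(3310 − 915) = K_2, so x = (K_1 − K_2)/(3310 − 915) = 6015.2/2395 = 2.51 km.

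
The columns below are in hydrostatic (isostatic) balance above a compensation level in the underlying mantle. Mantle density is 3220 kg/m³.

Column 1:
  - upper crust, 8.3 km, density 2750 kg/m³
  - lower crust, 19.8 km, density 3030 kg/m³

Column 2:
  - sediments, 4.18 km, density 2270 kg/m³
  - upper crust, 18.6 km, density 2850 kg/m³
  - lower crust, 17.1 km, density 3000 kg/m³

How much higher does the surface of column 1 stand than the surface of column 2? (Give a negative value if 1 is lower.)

For any compensation level in the mantle, the mantle terms cancel and isostasy reduces to e = (Σt_1 − Σt_2) − (Σ(ρt)_1 − Σ(ρt)_2) / ρ_m.
Σt_1 = 28.1 km; Σt_2 = 39.88 km; Σ(ρt)_1 = 82819; Σ(ρt)_2 = 113798.6 (in km·kg/m³).
e = (28.1 − 39.88) − (82819 − 113798.6) / 3220 = −2.16 km.

−2.16 km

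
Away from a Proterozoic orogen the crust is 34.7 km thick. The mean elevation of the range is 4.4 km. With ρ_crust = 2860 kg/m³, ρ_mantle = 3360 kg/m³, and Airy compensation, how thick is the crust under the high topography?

64.3 km

Root depth r = h ρ_c / (ρ_m − ρ_c) = 4.4 km × 2860 / 500 = 25.17 km.
Total thickness = T + h + r = 34.7 km + 4.4 km + 25.17 km = 64.3 km.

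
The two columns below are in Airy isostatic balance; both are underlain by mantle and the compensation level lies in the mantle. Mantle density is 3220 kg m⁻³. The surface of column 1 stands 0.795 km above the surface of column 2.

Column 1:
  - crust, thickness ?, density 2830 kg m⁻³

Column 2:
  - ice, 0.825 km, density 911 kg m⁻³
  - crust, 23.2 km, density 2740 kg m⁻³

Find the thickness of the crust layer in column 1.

Take the compensation level at the base of the deeper column (depth z_c below the surface of column 1) and equate Σ ρ_i t_i down to z_c; mantle fills any gap and the z_c terms cancel.
Column 1: x×2830 + (z_c − 0 − x)×3220
Column 2: 0.795×0 + 0.825×911 + 23.2×2740 + (z_c − 0.795 − 24.025)×3220
The z_c×3220 term appears on both sides and cancels. Collect the known terms of each column as K = Σ(ρt)_known − 3220 × (depth of known layers): K_1 = 0 − 3220×0 = 0; K_2 = 64319.575 − 3220×(0.795 + 24.025) = −15600.825.
Balance: K_1 − x×(3220 − 2830) = K_2, so x = (K_1 − K_2)/(3220 − 2830) = 15600.8/390 = 40 km.

40 km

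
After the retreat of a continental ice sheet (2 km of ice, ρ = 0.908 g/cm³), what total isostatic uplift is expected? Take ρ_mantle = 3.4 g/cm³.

Removing the load lets mantle flow back in; uplift u satisfies ρ_ice t = ρ_m u.
u = t ρ_ice/ρ_m = 2 km × 0.908/3.4 = 0.534 km.

0.534 km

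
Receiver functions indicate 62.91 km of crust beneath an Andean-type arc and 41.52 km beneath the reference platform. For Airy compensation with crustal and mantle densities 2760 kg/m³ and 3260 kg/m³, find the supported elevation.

Excess crust Δ = 62.91 km − 41.52 km = 21.39 km, split between elevation h and root r with h + r = Δ.
Airy balance ρ_c h = (ρ_m − ρ_c) r gives r = h ρ_c/(ρ_m − ρ_c), so h (1 + ρ_c/(ρ_m − ρ_c)) = Δ, i.e. h = Δ (ρ_m − ρ_c)/ρ_m.
h = 21.39 km × 500/3260 = 3.28 km.

3.28 km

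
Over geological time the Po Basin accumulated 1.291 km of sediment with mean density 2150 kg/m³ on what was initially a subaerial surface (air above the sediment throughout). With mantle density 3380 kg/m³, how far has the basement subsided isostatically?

0.821 km

Subaerial load: s = t ρ_sed / ρ_m = 1.291 km × 2150/3380 = 0.821 km.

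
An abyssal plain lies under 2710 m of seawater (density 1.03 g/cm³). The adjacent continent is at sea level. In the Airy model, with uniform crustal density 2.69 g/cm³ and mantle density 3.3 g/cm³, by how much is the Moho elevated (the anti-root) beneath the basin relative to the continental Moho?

By Archimedes' principle applied to the lithosphere: replacing crust with seawater at the top is compensated by replacing crust with mantle at the base: d (ρ_c − ρ_w) = a (ρ_m − ρ_c).
a = d (ρ_c − ρ_w)/(ρ_m − ρ_c) = 2710 m × 1.66/0.61 = 7370 m.

7370 m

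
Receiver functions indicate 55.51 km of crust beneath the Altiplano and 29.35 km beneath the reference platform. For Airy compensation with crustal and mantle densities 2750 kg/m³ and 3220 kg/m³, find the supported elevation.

3.82 km

Excess crust Δ = 55.51 km − 29.35 km = 26.16 km, split between elevation h and root r with h + r = Δ.
Airy balance ρ_c h = (ρ_m − ρ_c) r gives r = h ρ_c/(ρ_m − ρ_c), so h (1 + ρ_c/(ρ_m − ρ_c)) = Δ, i.e. h = Δ (ρ_m − ρ_c)/ρ_m.
h = 26.16 km × 470/3220 = 3.82 km.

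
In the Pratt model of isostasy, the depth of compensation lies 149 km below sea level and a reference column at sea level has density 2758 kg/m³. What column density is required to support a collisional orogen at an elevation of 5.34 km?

Pratt balance: ρ_ref D = ρ (D + h).
ρ = ρ_ref D/(D + h) = 2758 × 149 km/(149 km + 5.34 km) = 2660 kg/m³.

2660 kg/m³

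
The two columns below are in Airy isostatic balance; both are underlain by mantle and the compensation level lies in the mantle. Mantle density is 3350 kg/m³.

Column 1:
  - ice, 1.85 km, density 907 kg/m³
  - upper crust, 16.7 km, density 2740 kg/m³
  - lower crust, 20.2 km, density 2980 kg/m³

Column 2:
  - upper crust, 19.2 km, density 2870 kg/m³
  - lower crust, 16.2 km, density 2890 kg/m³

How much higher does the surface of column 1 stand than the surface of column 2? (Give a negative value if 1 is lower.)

For any compensation level in the mantle, the mantle terms cancel and isostasy reduces to e = (Σt_1 − Σt_2) − (Σ(ρt)_1 − Σ(ρt)_2) / ρ_m.
Σt_1 = 38.75 km; Σt_2 = 35.4 km; Σ(ρt)_1 = 107631.95; Σ(ρt)_2 = 101922 (in km·kg/m³).
e = (38.75 − 35.4) − (107631.95 − 101922) / 3350 = 1.65 km.

1.65 km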